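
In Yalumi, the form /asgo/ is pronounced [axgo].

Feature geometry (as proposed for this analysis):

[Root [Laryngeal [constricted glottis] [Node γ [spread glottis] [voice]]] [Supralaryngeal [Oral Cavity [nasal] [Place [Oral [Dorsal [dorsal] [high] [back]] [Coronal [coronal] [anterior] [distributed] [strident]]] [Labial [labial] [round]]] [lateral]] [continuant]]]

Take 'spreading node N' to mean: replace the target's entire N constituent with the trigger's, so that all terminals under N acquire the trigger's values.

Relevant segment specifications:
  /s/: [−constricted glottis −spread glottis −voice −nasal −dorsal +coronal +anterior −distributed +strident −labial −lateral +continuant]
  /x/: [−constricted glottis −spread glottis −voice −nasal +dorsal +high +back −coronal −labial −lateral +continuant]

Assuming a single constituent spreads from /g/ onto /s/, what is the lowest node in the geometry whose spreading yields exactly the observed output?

The alternation /s/ → [x] changes [coronal], [anterior], [distributed], [strident], [dorsal], [high], [back] and nothing else.
In this geometry the lowest node dominating all of them is Oral: every daughter of Oral dominates only a proper subset, so no lower node suffices.
If Oral spreads, every terminal under it takes /g/'s value, producing [x] as observed.
[continuant], [voice] stay as in /s/ although /g/ differs there, so no node dominating them spread; among the remaining candidates Oral is the lowest that derives the output.

Oral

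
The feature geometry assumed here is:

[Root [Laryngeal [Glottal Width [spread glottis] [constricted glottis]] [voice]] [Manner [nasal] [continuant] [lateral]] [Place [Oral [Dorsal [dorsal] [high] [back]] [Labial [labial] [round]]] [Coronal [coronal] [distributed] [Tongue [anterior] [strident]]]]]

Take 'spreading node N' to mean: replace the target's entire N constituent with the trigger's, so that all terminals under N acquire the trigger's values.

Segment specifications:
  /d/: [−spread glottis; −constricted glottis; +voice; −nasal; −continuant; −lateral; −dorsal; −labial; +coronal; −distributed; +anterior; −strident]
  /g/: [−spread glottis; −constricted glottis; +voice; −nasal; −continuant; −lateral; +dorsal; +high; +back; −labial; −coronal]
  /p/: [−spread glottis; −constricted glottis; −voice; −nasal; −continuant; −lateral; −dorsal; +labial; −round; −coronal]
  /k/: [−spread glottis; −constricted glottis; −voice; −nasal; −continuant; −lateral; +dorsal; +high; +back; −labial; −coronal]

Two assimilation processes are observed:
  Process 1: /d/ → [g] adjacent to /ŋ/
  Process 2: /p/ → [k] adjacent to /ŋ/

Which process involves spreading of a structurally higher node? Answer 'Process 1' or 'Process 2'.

Process 1: the features that change are [coronal], [anterior], [distributed], [strident], [dorsal], [high], [back]; the minimal node is Place (depth 1).
In Process 2, [labial], [round], [dorsal], [high], [back] change, so the minimal spreading node is Oral at depth 2.
Place is closer to Root than Oral, so Process 1 spreads the higher node.

Process 1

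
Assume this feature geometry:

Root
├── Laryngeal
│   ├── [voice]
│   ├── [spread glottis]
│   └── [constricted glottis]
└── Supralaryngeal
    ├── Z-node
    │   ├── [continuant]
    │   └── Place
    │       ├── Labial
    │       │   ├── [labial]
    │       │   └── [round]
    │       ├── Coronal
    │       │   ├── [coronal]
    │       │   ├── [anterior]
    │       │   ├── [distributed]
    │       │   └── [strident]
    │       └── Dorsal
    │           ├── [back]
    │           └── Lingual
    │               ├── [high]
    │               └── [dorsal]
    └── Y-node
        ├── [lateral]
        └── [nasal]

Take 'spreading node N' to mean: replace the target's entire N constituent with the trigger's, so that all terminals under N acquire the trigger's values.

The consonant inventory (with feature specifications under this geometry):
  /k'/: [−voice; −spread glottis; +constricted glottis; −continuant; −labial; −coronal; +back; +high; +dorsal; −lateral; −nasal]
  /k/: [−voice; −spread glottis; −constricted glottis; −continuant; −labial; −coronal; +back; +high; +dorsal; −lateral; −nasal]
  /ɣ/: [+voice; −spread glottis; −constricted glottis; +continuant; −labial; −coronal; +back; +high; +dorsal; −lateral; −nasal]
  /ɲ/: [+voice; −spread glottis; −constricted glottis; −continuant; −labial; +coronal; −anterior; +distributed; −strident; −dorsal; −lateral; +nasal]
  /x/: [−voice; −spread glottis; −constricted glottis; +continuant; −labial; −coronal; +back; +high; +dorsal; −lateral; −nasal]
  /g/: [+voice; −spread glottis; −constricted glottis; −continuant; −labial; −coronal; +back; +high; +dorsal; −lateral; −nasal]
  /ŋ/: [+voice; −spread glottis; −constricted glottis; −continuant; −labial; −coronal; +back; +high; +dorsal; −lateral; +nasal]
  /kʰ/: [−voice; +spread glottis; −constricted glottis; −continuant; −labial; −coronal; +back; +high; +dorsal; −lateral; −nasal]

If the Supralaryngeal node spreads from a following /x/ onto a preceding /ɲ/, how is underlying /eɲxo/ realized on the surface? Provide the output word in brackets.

The Supralaryngeal node dominates the terminals [continuant], [labial], [round], [coronal], [anterior], [distributed], [strident], [back], [high], [dorsal], [lateral], [nasal].
Spreading Supralaryngeal from /x/ onto /ɲ/ replaces those values with /x/'s: [+continuant], [−labial], [−coronal], [+back], [+high], [+dorsal], [−lateral], [−nasal]. Features outside Supralaryngeal ([voice], [spread glottis], [constricted glottis]) stay as in /ɲ/.
The resulting bundle matches /ɣ/ in the inventory; substituting it for /ɲ/ gives [eɣxo].

[eɣxo]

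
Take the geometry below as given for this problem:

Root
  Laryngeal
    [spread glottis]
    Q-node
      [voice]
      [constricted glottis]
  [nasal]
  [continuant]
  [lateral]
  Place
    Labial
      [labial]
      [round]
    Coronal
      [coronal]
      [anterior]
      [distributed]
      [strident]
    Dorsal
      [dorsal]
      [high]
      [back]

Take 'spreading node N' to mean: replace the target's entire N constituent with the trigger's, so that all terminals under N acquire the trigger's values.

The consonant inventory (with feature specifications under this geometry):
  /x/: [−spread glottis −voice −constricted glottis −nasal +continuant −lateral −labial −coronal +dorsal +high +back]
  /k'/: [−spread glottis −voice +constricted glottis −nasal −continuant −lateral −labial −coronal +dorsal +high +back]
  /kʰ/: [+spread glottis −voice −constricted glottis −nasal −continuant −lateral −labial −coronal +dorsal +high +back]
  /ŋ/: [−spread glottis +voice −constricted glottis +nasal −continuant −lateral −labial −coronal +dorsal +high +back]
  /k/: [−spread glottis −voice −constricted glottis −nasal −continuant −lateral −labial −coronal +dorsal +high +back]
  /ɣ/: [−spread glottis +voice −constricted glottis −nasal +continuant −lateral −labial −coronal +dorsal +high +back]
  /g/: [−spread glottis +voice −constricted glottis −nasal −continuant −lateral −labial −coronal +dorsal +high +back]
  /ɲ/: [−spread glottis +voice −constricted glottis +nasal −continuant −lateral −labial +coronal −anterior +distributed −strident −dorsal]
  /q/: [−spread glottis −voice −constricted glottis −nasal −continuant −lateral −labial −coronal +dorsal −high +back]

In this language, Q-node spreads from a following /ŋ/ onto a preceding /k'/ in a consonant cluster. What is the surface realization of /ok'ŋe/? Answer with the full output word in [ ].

The Q-node node dominates the terminals [voice], [constricted glottis].
Spreading Q-node from /ŋ/ onto /k'/ replaces those values with /ŋ/'s: [+voice], [−constricted glottis]. Features outside Q-node ([spread glottis], [nasal], [continuant], …) stay as in /k'/.
This feature bundle is that of [g], so /ok'ŋe/ surfaces as [ogŋe].

[ogŋe]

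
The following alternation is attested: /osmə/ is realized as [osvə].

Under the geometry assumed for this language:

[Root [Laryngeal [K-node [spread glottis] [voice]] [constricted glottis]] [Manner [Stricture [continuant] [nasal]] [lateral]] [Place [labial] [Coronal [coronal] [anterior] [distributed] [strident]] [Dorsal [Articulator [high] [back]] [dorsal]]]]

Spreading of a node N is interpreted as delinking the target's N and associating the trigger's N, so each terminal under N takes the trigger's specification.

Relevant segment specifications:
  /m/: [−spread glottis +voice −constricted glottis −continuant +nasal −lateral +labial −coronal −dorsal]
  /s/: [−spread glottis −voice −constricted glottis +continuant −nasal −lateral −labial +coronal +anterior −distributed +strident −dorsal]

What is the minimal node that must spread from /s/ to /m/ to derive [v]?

Comparing /m/ with its surface form [v], the features that change are [nasal], [continuant].
In this geometry the lowest node dominating all of them is Stricture: every daughter of Stricture dominates only a proper subset, so no lower node suffices.
If Stricture spreads, every terminal under it takes /s/'s value, producing [v] as observed.
[labial], [voice] stay as in /m/ although /s/ differs there, so no node dominating them spread; among the remaining candidates Stricture is the lowest that derives the output.

Stricture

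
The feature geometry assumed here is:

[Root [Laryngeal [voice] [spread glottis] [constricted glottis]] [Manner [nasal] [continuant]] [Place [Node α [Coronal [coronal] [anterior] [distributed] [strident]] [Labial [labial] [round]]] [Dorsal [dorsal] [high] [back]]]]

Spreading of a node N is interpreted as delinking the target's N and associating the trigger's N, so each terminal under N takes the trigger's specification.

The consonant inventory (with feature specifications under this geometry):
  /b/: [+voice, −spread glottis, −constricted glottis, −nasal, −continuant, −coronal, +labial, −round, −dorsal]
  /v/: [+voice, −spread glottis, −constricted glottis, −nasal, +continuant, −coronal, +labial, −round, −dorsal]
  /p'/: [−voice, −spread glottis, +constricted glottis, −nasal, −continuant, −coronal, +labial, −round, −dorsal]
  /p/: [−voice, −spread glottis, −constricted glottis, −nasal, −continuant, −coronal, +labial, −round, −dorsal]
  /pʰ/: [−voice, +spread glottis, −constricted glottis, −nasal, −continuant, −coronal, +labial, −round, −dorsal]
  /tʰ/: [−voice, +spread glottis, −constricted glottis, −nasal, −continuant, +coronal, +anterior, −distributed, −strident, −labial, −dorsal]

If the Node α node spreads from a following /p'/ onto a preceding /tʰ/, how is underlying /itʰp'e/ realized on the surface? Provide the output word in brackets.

Terminals under Node α in this geometry: [coronal], [anterior], [distributed], [strident], [labial], [round].
Spreading Node α from /p'/ onto /tʰ/ replaces those values with /p'/'s: [−coronal], [+labial], [−round]. Features outside Node α ([voice], [spread glottis], [constricted glottis], …) stay as in /tʰ/.
This feature bundle is that of [pʰ], so /itʰp'e/ surfaces as [ipʰp'e].

[ipʰp'e]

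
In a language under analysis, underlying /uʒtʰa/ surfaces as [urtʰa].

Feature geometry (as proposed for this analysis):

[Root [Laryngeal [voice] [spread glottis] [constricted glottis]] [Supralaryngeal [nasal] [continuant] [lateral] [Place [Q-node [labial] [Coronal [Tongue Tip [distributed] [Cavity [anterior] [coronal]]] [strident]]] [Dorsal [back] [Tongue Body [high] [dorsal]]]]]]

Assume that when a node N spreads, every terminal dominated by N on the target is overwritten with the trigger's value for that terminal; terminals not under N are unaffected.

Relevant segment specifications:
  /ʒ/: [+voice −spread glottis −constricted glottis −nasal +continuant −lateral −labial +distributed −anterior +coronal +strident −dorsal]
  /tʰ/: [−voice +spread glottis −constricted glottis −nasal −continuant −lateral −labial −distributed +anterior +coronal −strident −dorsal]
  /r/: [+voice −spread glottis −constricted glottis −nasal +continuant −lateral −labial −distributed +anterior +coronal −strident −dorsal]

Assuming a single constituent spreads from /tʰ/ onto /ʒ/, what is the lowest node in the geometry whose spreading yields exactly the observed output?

The alternation /ʒ/ → [r] changes [anterior], [distributed], [strident] and nothing else.
These terminals are all dominated by Coronal, and no proper subconstituent of Coronal covers them all; Coronal is their lowest common ancestor.
If Coronal spreads, every terminal under it takes /tʰ/'s value, producing [r] as observed.
[voice], [spread glottis] stay as in /ʒ/ although /tʰ/ differs there, so no node dominating them spread; among the remaining candidates Coronal is the lowest that derives the output.

Coronal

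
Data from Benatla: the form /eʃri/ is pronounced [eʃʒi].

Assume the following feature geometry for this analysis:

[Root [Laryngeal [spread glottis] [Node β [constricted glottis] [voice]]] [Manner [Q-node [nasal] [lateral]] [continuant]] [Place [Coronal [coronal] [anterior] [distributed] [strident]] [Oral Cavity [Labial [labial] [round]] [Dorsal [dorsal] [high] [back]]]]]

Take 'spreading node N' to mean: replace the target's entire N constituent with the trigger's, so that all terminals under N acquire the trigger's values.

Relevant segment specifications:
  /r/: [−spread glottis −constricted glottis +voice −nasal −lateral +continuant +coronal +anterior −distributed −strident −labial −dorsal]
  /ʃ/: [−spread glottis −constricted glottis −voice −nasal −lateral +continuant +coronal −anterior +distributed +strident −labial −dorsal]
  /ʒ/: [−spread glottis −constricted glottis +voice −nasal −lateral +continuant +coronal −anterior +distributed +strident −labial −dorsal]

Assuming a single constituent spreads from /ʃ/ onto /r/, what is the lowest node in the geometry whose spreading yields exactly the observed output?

/r/ and [ʒ] differ in [anterior], [distributed], [strident]; every other specified feature is identical.
In this geometry the lowest node dominating all of them is Coronal: every daughter of Coronal dominates only a proper subset, so no lower node suffices.
Spreading Coronal from /ʃ/ overwrites each of those terminals with /ʃ/'s values, yielding exactly [ʒ].
[voice], a feature on which the two segments disagree outside Coronal, is unchanged — nothing dominating it spread, and Coronal is the minimal sufficient constituent.

Coronal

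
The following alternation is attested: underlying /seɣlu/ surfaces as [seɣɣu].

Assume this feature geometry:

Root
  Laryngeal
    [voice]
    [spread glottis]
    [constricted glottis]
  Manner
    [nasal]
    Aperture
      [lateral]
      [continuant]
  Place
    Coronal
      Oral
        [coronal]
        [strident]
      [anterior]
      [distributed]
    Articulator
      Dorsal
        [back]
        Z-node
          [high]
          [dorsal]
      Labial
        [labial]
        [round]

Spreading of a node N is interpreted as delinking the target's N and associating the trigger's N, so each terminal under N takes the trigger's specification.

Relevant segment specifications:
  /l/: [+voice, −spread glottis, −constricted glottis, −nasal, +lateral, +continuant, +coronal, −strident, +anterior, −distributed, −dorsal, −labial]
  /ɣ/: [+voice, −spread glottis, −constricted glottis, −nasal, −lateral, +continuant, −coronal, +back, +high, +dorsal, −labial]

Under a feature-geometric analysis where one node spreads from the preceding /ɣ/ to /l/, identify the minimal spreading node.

/l/ and [ɣ] differ in [lateral], [coronal], [anterior], [distributed], [strident], [dorsal], [high], [back]; every other specified feature is identical.
These terminals are all dominated by Root, and no proper subconstituent of Root covers them all; Root is their lowest common ancestor.
Spreading Root from /ɣ/ overwrites each of those terminals with /ɣ/'s values, yielding exactly [ɣ].

Root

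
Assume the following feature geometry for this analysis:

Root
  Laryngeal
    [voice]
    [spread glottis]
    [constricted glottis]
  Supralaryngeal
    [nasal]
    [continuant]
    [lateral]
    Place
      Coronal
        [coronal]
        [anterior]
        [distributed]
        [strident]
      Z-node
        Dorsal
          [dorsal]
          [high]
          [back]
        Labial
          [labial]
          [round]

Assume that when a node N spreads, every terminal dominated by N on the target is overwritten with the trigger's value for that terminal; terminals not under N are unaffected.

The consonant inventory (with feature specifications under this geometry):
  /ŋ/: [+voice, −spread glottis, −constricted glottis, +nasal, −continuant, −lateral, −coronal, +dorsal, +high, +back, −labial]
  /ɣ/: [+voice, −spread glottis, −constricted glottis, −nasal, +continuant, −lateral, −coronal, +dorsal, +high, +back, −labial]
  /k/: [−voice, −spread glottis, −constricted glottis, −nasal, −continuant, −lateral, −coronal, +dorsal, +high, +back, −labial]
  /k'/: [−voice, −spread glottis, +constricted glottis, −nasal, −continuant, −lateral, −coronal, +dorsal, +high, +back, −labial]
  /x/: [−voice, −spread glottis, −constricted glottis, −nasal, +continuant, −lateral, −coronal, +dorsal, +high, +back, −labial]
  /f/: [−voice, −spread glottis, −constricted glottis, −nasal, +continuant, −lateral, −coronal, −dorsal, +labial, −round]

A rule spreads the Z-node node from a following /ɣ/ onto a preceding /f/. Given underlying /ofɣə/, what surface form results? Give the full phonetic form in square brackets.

[oxɣə]

Z-node immediately or transitively dominates [dorsal], [high], [back], [labial], [round].
The target acquires /ɣ/'s values for everything under Z-node — [+dorsal], [+high], [+back], [−labial] — while keeping its own [voice], [spread glottis], [constricted glottis], ….
Among the inventory, only /x/ has exactly this specification, giving the surface form [oxɣə].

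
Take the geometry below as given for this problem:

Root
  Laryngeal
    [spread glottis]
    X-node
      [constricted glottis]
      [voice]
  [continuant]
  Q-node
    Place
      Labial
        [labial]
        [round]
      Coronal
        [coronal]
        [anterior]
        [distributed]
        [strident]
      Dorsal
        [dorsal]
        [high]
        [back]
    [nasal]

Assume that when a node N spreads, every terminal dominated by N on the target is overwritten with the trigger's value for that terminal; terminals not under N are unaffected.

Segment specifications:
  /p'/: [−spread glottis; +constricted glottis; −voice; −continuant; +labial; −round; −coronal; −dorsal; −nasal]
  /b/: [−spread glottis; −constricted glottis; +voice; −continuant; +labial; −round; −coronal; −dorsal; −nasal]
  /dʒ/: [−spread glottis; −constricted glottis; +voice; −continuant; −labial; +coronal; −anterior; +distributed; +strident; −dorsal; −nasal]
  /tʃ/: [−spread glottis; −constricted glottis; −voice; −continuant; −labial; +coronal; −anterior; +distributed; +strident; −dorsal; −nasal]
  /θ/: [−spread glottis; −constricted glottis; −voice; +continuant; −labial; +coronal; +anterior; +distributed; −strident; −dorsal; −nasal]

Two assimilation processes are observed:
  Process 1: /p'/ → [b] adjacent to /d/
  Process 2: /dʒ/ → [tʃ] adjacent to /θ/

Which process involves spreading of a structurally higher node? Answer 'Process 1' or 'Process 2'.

Process 1: the features that change are [voice], [constricted glottis]; the minimal node is X-node (depth 2).
In Process 2, [voice] changes, so the minimal spreading node is [voice] at depth 3.
Depth 2 < depth 3; Process 1 involves the structurally higher constituent X-node.

Process 1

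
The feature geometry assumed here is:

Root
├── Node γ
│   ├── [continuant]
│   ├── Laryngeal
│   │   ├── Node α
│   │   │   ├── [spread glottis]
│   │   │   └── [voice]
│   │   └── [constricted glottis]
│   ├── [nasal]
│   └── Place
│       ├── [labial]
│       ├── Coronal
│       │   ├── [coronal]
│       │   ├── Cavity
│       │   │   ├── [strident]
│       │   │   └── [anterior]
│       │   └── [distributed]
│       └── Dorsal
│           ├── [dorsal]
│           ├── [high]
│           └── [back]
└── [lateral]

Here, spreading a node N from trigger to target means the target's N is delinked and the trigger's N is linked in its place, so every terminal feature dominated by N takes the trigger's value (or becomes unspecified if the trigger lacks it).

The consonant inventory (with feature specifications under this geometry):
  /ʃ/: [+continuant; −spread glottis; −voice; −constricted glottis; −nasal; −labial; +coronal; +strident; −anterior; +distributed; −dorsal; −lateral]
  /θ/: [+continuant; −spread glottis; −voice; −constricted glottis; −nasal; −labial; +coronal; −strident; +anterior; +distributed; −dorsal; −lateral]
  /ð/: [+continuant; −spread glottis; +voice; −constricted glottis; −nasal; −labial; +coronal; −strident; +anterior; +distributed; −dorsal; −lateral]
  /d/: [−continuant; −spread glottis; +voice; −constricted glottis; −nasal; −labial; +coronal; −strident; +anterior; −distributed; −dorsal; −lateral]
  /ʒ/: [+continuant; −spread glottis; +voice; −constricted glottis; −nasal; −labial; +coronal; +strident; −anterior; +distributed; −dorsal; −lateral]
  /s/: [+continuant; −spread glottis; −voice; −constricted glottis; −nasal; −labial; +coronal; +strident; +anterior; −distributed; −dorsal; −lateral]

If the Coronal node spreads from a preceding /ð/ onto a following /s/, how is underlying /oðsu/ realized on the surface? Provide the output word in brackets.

Coronal immediately or transitively dominates [coronal], [strident], [anterior], [distributed].
Spreading Coronal from /ð/ onto /s/ replaces those values with /ð/'s: [+coronal], [−strident], [+anterior], [+distributed]. Features outside Coronal ([continuant], [spread glottis], [voice], …) stay as in /s/.
This feature bundle is that of [θ], so /oðsu/ surfaces as [oðθu].

[oðθu]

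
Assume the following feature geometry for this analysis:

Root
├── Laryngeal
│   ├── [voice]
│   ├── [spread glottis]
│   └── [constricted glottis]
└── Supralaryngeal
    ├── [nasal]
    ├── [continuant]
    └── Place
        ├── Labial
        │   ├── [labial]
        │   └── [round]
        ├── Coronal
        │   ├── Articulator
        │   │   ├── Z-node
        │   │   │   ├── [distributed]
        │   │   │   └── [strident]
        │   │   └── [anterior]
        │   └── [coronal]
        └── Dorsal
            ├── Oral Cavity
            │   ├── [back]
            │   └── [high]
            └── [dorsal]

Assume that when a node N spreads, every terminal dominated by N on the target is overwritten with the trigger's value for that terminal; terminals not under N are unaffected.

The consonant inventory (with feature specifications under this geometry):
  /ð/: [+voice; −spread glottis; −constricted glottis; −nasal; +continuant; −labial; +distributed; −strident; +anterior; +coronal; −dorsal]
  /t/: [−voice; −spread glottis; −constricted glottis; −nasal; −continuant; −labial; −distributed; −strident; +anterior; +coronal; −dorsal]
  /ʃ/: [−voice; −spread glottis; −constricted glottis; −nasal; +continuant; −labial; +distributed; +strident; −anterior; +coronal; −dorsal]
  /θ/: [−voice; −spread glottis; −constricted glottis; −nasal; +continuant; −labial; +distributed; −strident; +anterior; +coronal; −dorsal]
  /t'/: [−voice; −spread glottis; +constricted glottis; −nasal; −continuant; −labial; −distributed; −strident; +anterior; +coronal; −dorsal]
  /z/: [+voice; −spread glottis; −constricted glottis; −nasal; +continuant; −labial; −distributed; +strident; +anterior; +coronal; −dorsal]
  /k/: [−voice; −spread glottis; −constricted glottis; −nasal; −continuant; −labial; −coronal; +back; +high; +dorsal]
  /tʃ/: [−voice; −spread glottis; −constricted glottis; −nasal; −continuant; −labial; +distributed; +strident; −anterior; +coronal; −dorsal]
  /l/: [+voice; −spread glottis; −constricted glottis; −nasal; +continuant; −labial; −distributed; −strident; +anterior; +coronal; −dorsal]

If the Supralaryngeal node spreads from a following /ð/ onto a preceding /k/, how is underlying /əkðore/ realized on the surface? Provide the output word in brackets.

[əθðore]

The Supralaryngeal node dominates the terminals [nasal], [continuant], [labial], [round], [distributed], [strident], [anterior], [coronal], [back], [high], [dorsal].
After delinking /k/'s Supralaryngeal and linking /ð/'s, the affected terminals become [−nasal], [+continuant], [−labial], [+distributed], [−strident], [+anterior], [+coronal], [−dorsal]; [voice], [spread glottis], [constricted glottis] (outside Supralaryngeal) are retained from /k/.
This feature bundle is that of [θ], so /əkðore/ surfaces as [əθðore].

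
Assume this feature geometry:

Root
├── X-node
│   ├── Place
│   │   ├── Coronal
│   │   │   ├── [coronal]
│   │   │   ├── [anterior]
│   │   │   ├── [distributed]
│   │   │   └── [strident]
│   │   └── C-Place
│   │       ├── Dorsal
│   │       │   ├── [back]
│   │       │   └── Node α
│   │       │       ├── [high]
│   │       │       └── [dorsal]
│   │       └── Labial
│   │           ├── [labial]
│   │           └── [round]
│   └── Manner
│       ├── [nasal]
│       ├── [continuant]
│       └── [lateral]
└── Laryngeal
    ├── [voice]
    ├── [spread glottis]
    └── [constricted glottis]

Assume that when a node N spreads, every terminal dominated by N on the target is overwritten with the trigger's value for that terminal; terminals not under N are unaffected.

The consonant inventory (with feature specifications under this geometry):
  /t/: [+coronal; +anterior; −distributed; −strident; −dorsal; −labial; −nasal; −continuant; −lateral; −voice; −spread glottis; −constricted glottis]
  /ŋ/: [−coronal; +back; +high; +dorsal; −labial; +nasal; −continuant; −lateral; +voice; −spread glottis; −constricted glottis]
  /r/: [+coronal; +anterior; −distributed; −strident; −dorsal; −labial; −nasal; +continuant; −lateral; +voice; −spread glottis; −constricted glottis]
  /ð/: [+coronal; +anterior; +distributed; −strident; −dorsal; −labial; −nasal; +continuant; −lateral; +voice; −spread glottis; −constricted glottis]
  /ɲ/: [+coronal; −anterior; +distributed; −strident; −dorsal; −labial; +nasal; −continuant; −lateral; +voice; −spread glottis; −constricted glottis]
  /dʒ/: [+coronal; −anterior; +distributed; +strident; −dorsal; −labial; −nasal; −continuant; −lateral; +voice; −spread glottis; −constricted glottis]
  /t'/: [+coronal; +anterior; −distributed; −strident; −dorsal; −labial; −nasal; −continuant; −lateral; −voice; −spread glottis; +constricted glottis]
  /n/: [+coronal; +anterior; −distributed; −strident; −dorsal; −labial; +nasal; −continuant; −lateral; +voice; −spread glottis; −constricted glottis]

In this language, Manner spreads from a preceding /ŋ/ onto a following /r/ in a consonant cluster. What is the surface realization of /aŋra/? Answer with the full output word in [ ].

[aŋna]

The Manner node dominates the terminals [nasal], [continuant], [lateral].
After delinking /r/'s Manner and linking /ŋ/'s, the affected terminals become [+nasal], [−continuant], [−lateral]; [coronal], [anterior], [distributed], … (outside Manner) are retained from /r/.
This feature bundle is that of [n], so /aŋra/ surfaces as [aŋna].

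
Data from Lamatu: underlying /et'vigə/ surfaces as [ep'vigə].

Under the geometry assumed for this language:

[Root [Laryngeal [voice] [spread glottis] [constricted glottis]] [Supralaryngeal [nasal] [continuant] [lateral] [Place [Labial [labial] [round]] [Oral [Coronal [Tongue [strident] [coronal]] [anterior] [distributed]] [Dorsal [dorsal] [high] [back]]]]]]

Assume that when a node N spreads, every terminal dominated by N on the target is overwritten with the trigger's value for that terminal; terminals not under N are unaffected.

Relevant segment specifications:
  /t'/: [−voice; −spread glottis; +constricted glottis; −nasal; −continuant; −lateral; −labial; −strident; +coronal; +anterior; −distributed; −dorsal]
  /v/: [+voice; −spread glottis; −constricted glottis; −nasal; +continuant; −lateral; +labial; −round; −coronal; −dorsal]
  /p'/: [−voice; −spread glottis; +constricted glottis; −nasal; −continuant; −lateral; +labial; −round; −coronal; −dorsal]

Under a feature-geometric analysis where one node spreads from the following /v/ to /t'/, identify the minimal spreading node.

Place

/t'/ and [p'] differ in [labial], [round], [coronal], [anterior], [distributed], [strident]; every other specified feature is identical.
In this geometry the lowest node dominating all of them is Place: every daughter of Place dominates only a proper subset, so no lower node suffices.
Delinking /t'/'s Place and associating /v/'s Place gives precisely the feature bundle of [p'].
Had Supralaryngeal or a higher node spread, [continuant] would have taken /v/'s value; it stays as in /t'/, confirming the spreading constituent is exactly Place.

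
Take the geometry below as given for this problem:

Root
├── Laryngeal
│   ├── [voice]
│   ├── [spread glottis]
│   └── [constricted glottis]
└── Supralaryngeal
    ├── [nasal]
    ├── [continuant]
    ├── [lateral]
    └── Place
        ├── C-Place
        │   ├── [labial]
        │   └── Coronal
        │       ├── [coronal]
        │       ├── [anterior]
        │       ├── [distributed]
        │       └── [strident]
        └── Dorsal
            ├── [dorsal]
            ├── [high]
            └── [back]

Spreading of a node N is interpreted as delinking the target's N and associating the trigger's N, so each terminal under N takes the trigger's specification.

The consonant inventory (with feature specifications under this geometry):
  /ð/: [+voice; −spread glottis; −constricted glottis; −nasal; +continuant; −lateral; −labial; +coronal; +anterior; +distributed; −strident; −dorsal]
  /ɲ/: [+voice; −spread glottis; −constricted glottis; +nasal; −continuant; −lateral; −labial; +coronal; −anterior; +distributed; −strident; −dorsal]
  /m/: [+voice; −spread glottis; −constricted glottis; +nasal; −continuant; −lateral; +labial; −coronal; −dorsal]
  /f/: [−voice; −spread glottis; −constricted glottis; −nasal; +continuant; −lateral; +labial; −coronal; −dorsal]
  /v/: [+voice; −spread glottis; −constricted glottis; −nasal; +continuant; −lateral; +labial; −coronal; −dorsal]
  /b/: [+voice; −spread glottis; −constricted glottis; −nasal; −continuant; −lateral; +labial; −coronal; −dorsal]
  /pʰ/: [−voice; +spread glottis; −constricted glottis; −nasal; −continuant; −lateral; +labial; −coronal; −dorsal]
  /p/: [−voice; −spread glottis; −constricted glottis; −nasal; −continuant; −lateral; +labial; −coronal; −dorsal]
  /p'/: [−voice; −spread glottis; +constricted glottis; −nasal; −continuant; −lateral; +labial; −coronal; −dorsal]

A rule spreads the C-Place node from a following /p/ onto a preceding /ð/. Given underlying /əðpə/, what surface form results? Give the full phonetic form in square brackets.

[əvpə]

C-Place immediately or transitively dominates [labial], [coronal], [anterior], [distributed], [strident].
After delinking /ð/'s C-Place and linking /p/'s, the affected terminals become [+labial], [−coronal]; [voice], [spread glottis], [constricted glottis], … (outside C-Place) are retained from /ð/.
The resulting bundle matches /v/ in the inventory; substituting it for /ð/ gives [əvpə].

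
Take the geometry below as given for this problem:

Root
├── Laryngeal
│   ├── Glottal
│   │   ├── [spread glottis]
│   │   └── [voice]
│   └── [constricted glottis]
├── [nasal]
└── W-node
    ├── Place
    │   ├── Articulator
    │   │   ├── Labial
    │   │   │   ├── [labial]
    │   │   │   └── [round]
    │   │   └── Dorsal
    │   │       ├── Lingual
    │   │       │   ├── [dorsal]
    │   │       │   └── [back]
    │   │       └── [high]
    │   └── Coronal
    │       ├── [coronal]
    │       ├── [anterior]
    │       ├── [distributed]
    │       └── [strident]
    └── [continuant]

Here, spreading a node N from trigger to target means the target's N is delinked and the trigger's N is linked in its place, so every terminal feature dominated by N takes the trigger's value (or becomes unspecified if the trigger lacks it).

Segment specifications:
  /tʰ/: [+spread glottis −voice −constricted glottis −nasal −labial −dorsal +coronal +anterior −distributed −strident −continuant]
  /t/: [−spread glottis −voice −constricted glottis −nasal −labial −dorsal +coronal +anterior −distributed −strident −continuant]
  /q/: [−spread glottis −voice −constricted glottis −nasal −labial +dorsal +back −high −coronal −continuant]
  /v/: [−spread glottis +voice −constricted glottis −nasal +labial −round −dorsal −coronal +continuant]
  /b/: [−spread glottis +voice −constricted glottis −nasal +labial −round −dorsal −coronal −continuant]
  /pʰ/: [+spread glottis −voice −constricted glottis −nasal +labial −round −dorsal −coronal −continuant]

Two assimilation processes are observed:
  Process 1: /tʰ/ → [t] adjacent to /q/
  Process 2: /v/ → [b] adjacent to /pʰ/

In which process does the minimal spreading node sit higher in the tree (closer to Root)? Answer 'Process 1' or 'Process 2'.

Process 2

Process 1: the feature that changes is [spread glottis]; the minimal node is [spread glottis] (depth 3).
Process 2: the feature that changes is [continuant]; the minimal node is [continuant] (depth 2).
Depth 2 < depth 3; Process 2 involves the structurally higher constituent [continuant].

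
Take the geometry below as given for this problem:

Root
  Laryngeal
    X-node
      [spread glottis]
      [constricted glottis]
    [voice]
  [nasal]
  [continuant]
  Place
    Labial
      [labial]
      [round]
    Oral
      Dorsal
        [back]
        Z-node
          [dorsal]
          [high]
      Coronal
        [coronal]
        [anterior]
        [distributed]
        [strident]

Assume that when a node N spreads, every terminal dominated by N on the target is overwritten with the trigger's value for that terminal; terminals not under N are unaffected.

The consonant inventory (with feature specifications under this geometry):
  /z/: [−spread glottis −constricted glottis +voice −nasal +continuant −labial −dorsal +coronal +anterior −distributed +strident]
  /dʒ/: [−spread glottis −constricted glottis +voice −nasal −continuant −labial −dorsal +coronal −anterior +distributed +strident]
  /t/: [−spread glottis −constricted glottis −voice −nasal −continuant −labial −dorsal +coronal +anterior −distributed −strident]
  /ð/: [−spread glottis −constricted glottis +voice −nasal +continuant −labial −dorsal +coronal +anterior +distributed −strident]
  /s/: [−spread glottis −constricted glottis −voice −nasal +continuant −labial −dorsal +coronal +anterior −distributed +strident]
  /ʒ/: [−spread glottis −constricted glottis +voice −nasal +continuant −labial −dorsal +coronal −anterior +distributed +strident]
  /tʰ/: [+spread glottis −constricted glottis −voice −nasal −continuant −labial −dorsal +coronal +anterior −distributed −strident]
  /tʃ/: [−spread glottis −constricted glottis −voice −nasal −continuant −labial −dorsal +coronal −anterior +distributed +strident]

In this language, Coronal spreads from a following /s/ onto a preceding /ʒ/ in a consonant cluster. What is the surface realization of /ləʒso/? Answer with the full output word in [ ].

[ləzso]

Terminals under Coronal in this geometry: [coronal], [anterior], [distributed], [strident].
After delinking /ʒ/'s Coronal and linking /s/'s, the affected terminals become [+coronal], [+anterior], [−distributed], [+strident]; [spread glottis], [constricted glottis], [voice], … (outside Coronal) are retained from /ʒ/.
The resulting bundle matches /z/ in the inventory; substituting it for /ʒ/ gives [ləzso].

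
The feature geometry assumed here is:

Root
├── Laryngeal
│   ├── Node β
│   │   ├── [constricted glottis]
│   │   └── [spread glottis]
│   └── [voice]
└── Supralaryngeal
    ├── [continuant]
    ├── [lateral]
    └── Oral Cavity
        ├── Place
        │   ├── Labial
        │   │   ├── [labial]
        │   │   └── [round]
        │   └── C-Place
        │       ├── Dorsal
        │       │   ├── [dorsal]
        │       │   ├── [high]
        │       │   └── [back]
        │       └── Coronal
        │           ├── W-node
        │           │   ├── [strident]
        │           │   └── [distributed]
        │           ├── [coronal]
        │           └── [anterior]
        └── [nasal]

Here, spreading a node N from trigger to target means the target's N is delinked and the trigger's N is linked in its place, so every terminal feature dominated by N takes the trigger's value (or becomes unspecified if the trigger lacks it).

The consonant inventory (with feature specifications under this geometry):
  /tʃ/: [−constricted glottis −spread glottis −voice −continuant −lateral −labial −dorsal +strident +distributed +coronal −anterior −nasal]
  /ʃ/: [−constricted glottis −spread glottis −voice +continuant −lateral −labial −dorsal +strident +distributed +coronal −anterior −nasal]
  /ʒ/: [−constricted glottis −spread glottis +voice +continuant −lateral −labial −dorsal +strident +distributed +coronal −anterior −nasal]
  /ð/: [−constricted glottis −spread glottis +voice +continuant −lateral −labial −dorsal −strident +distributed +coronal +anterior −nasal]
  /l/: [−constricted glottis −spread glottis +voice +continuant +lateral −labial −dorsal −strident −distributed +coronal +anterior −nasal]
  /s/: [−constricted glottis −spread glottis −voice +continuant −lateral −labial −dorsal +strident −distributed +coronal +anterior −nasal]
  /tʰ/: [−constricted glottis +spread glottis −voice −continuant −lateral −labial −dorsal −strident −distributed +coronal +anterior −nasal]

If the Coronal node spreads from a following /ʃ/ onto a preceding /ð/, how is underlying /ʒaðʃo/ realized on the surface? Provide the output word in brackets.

[ʒaʒʃo]

Coronal immediately or transitively dominates [strident], [distributed], [coronal], [anterior].
The target acquires /ʃ/'s values for everything under Coronal — [+strident], [+distributed], [+coronal], [−anterior] — while keeping its own [constricted glottis], [spread glottis], [voice], ….
Among the inventory, only /ʒ/ has exactly this specification, giving the surface form [ʒaʒʃo].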